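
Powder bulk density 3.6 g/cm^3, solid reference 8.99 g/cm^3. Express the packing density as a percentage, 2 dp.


Packing = (3.6/8.99)*100 = 40.04 %


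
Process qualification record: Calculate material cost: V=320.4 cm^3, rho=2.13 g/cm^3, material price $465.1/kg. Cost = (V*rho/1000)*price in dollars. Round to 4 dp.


Mass = 320.4*2.13/1000 = 0.682452 kg
Cost = 0.682452 * 465.1 = 317.4084 $


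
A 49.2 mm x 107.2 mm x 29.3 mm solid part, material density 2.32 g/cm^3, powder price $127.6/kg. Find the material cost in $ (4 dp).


V = 49.2 * 107.2 * 29.3 = 154535.232 mm^3 = 154.535232 cm^3
Mass = 154.535232 * 2.32 / 1000 = 0.35852174 kg
Cost = 0.35852174 * 127.6 = 45.7474 $


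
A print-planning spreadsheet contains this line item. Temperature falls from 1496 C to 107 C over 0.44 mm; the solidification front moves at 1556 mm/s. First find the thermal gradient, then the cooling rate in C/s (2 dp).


G = (1496-107)/0.44 = 3156.81818182 C/mm
CR = 3156.81818182 * 1556 = 4912009.09 C/s


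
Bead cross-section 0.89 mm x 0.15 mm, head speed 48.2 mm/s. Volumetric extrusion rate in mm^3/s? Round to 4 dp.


Rate = 0.89 * 0.15 * 48.2 = 6.4347 mm^3/s


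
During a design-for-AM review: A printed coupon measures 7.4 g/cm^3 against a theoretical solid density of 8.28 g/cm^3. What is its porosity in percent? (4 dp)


Porosity = (1-7.4/8.28)*100 = 10.628 %


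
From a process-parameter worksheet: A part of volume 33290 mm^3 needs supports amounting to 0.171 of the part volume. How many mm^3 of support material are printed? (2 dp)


V_support = 33290 * 0.171 = 5692.59 mm^3


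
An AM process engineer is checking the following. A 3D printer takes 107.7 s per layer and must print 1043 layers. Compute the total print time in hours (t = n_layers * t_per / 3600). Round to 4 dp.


t = 1043 * 107.7 / 3600 = 31.2031 hrs


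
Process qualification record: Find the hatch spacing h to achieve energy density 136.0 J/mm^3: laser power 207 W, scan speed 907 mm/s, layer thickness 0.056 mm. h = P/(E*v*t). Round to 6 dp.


h = 207 / (136.0*907*0.056) = 0.029967 mm


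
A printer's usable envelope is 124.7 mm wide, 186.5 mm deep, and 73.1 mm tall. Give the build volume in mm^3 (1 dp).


V = 124.7 * 186.5 * 73.1 = 1700053.8 mm^3


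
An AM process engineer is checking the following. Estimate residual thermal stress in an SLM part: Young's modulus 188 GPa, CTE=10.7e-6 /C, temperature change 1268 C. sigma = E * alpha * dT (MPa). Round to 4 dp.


sigma = 188*1000 * 10.7e-6 * 1268 = 2550.7088 MPa


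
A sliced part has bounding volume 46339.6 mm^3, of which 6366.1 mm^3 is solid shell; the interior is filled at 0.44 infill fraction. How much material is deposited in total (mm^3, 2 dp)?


V_infill = (46339.6 - 6366.1) * 0.44 = 17588.34
V_total = 6366.1 + 17588.34 = 23954.44 mm^3


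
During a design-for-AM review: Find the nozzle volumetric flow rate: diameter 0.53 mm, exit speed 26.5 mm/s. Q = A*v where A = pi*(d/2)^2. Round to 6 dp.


A = pi*(0.53/2)^2 = 0.22061834 mm^2
Q = 0.22061834 * 26.5 = 5.846386 mm^3/s


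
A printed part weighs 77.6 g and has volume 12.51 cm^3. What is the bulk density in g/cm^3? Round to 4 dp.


rho = 77.6 / 12.51 = 6.203 g/cm^3


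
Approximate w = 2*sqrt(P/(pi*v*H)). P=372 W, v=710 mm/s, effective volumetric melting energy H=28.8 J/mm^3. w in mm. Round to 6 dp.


w = 2*sqrt(372/(pi*710*28.8)) = 0.152195 mm


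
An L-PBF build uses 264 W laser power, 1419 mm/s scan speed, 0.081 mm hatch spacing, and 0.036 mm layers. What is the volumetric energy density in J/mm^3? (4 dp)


E = 264 / (1419*0.081*0.036) = 63.802 J/mm^3


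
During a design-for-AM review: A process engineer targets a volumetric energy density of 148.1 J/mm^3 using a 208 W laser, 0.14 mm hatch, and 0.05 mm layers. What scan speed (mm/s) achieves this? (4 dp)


v = 208 / (148.1*0.14*0.05) = 200.6366 mm/s


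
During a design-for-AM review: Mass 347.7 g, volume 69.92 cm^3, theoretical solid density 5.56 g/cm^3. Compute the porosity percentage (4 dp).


rho_part = 347.7 / 69.92 = 4.97282609 g/cm^3
Porosity = (1 - 4.97282609/5.56)*100 = 10.5607 %


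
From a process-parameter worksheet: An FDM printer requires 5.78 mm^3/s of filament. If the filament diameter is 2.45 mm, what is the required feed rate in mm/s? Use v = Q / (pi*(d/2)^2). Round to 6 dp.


A = pi*(2.45/2)^2 = 4.714352
v = 5.78 / 4.714352 = 1.226043 mm/s


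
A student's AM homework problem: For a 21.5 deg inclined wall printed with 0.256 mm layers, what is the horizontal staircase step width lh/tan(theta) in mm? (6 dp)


step = 0.256 / tan(21.5) = 0.649894 mm


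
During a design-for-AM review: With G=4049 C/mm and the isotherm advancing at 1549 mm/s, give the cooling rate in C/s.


CR = 4049 * 1549 = 6271901 C/s


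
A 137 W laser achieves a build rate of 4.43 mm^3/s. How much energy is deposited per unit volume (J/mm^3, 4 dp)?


SE = 137 / 4.43 = 30.9255 J/mm^3


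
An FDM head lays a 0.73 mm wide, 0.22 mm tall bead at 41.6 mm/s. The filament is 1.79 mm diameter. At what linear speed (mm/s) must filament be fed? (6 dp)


Q = 0.73 * 0.22 * 41.6 = 6.68096 mm^3/s
A_fil = pi*(1.79/2)^2 = 2.51649426 mm^2
v_feed = 6.68096 / 2.51649426 = 2.654868 mm/s


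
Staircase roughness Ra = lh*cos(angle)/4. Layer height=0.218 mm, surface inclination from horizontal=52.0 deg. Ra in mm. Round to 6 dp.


Ra = 0.218 * cos(52.0) / 4 = 0.033554 mm


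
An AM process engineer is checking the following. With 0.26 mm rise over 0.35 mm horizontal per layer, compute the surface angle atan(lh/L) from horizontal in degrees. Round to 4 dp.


angle = atan(0.26/0.35) = 36.6071 degrees


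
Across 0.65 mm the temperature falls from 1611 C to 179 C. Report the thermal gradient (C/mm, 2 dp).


G = (1611-179)/0.65 = 2203.08 C/mm


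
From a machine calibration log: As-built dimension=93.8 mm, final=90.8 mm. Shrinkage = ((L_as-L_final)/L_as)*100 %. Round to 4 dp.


Shrinkage = ((93.8-90.8)/93.8)*100 = 3.1983 %


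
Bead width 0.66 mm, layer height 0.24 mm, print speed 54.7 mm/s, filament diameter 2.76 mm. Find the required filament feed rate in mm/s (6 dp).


Q = 0.66 * 0.24 * 54.7 = 8.66448 mm^3/s
A_fil = pi*(2.76/2)^2 = 5.98284905 mm^2
v_feed = 8.66448 / 5.98284905 = 1.44822 mm/s


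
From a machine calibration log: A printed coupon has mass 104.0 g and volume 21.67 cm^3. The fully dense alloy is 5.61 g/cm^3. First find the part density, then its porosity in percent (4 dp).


rho_part = 104.0 / 21.67 = 4.79926165 g/cm^3
Porosity = (1 - 4.79926165/5.61)*100 = 14.4517 %


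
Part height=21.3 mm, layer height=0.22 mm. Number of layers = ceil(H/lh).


Layers = ceil(21.3/0.22) = 97


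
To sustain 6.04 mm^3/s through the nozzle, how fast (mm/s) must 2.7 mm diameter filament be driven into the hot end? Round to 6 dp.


A = pi*(2.7/2)^2 = 5.725553
v = 6.04 / 5.725553 = 1.05492 mm/s


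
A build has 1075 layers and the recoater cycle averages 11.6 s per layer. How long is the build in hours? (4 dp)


t = 1075 * 11.6 / 3600 = 3.4639 hrs


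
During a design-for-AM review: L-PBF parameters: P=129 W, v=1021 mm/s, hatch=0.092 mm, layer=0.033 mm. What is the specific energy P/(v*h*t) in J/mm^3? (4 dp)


Build rate = 1021 * 0.092 * 0.033 = 3.099756 mm^3/s
SE = 129 / 3.099756 = 41.6162 J/mm^3


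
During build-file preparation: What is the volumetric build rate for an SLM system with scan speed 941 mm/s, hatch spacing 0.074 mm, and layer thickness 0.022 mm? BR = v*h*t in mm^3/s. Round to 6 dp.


Rate = 941 * 0.074 * 0.022 = 1.531948 mm^3/s


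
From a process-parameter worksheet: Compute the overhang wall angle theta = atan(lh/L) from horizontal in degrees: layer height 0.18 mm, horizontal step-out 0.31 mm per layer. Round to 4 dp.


angle = atan(0.18/0.31) = 30.1414 degrees


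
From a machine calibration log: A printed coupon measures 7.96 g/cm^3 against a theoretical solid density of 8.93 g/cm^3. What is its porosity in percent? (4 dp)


Porosity = (1-7.96/8.93)*100 = 10.8623 %


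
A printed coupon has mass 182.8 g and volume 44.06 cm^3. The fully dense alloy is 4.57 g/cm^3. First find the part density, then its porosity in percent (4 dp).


rho_part = 182.8 / 44.06 = 4.14888788 g/cm^3
Porosity = (1 - 4.14888788/4.57)*100 = 9.2147 %


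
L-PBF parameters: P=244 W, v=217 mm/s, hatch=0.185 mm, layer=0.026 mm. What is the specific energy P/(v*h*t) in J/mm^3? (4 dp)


Build rate = 217 * 0.185 * 0.026 = 1.04377 mm^3/s
SE = 244 / 1.04377 = 233.768 J/mm^3


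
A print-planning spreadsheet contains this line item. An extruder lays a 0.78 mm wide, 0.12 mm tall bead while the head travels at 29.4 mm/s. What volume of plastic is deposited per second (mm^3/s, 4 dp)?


Rate = 0.78 * 0.12 * 29.4 = 2.7518 mm^3/s


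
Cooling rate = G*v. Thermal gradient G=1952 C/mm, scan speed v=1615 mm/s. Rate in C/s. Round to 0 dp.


CR = 1952 * 1615 = 3152480 C/s


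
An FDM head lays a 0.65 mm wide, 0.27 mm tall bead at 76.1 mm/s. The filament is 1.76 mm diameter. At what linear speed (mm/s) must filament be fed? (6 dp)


Q = 0.65 * 0.27 * 76.1 = 13.35555 mm^3/s
A_fil = pi*(1.76/2)^2 = 2.43284935 mm^2
v_feed = 13.35555 / 2.43284935 = 5.489674 mm/s


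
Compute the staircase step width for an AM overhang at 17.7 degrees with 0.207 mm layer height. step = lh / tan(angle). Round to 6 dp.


step = 0.207 / tan(17.7) = 0.648617 mm


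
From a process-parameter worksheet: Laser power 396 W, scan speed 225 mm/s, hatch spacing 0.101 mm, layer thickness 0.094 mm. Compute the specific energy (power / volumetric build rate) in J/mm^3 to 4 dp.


Build rate = 225 * 0.101 * 0.094 = 2.13615 mm^3/s
SE = 396 / 2.13615 = 185.3802 J/mm^3


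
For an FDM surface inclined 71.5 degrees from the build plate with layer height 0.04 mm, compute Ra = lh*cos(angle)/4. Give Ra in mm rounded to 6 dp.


Ra = 0.04 * cos(71.5) / 4 = 0.003173 mm


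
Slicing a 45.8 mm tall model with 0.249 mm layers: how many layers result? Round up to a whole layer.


Layers = ceil(45.8/0.249) = 184


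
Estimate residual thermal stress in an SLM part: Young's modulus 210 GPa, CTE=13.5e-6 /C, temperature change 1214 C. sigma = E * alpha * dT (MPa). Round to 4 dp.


sigma = 210*1000 * 13.5e-6 * 1214 = 3441.69 MPa


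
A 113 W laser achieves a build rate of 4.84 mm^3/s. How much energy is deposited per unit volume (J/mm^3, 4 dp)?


SE = 113 / 4.84 = 23.3471 J/mm^3


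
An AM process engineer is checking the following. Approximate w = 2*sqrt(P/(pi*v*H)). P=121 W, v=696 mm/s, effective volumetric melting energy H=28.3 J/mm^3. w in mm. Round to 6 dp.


w = 2*sqrt(121/(pi*696*28.3)) = 0.08844 mm


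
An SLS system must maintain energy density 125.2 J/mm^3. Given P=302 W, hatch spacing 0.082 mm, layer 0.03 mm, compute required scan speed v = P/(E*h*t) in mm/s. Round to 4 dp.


v = 302 / (125.2*0.082*0.03) = 980.5449 mm/s


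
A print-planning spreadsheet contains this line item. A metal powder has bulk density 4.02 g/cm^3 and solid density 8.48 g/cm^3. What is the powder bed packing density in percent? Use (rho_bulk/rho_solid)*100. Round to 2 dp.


Packing = (4.02/8.48)*100 = 47.41 %


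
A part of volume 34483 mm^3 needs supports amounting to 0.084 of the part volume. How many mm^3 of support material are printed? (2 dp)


V_support = 34483 * 0.084 = 2896.57 mm^3


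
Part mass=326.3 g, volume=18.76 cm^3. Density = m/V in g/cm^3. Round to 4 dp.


rho = 326.3 / 18.76 = 17.3934 g/cm^3


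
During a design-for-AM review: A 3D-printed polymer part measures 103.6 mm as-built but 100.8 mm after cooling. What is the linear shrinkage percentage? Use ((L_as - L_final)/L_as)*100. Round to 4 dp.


Shrinkage = ((103.6-100.8)/103.6)*100 = 2.7027 %


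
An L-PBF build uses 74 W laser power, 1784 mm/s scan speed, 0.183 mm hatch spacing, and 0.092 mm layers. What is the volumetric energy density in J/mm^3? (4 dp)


E = 74 / (1784*0.183*0.092) = 2.4638 J/mm^3


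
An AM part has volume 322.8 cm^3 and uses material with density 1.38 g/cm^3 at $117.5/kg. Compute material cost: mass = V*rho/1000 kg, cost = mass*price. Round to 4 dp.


Mass = 322.8*1.38/1000 = 0.445464 kg
Cost = 0.445464 * 117.5 = 52.342 $


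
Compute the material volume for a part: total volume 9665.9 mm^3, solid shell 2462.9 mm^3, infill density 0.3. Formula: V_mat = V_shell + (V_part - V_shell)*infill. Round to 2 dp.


V_infill = (9665.9 - 2462.9) * 0.3 = 2160.9
V_total = 2462.9 + 2160.9 = 4623.8 mm^3


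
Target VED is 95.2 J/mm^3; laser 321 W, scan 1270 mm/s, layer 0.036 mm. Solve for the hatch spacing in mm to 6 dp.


h = 321 / (95.2*1270*0.036) = 0.07375 mm


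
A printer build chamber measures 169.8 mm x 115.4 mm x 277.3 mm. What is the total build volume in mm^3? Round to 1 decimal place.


V = 169.8 * 115.4 * 277.3 = 5433671.3 mm^3


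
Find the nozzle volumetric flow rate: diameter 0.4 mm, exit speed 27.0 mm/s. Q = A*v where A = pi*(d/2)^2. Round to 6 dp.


A = pi*(0.4/2)^2 = 0.12566371 mm^2
Q = 0.12566371 * 27.0 = 3.39292 mm^3/s


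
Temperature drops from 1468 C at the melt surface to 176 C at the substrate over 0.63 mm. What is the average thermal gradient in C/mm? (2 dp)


G = (1468-176)/0.63 = 2050.79 C/mm


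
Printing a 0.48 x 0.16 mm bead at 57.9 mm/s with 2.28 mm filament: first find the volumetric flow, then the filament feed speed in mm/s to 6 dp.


Q = 0.48 * 0.16 * 57.9 = 4.44672 mm^3/s
A_fil = pi*(2.28/2)^2 = 4.08281381 mm^2
v_feed = 4.44672 / 4.08281381 = 1.089131 mm/s


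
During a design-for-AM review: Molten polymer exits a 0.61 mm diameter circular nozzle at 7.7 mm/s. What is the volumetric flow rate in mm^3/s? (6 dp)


A = pi*(0.61/2)^2 = 0.29224666 mm^2
Q = 0.29224666 * 7.7 = 2.250299 mm^3/s


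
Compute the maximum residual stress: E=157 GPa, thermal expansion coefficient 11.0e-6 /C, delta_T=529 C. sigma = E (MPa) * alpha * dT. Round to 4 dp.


sigma = 157*1000 * 11.0e-6 * 529 = 913.583 MPa


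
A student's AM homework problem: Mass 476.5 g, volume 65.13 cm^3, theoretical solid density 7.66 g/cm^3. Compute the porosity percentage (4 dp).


rho_part = 476.5 / 65.13 = 7.31613696 g/cm^3
Porosity = (1 - 7.31613696/7.66)*100 = 4.4891 %


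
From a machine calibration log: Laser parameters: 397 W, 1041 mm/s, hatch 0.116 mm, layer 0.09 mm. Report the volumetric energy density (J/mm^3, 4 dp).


E = 397 / (1041*0.116*0.09) = 36.5291 J/mm^3


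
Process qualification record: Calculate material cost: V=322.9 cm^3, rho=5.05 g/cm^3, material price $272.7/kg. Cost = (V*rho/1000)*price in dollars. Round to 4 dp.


Mass = 322.9*5.05/1000 = 1.630645 kg
Cost = 1.630645 * 272.7 = 444.6769 $


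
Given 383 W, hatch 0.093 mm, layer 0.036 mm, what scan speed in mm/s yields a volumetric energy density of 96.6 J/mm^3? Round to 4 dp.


v = 383 / (96.6*0.093*0.036) = 1184.2304 mm/s


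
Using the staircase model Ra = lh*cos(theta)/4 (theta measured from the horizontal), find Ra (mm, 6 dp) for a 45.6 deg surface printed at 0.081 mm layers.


Ra = 0.081 * cos(45.6) / 4 = 0.014168 mm


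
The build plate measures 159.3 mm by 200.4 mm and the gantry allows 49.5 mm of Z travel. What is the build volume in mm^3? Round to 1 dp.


V = 159.3 * 200.4 * 49.5 = 1580224.1 mm^3


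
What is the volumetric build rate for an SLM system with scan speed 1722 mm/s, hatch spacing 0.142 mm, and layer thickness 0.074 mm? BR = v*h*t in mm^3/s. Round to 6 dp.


Rate = 1722 * 0.142 * 0.074 = 18.094776 mm^3/s


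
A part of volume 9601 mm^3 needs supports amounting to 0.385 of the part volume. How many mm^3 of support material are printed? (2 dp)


V_support = 9601 * 0.385 = 3696.39 mm^3


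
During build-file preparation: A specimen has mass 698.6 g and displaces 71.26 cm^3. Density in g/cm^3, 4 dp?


rho = 698.6 / 71.26 = 9.8035 g/cm^3


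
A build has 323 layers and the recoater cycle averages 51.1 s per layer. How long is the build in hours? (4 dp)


t = 323 * 51.1 / 3600 = 4.5848 hrs


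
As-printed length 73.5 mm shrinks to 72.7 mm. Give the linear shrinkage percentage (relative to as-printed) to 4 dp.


Shrinkage = ((73.5-72.7)/73.5)*100 = 1.0884 %


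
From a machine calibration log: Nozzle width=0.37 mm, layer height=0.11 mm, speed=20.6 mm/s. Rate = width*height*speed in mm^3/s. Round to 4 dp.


Rate = 0.37 * 0.11 * 20.6 = 0.8384 mm^3/s


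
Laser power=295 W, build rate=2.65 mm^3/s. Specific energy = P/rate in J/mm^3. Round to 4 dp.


SE = 295 / 2.65 = 111.3208 J/mm^3


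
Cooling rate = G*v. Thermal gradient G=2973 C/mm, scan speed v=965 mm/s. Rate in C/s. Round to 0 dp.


CR = 2973 * 965 = 2868945 C/s


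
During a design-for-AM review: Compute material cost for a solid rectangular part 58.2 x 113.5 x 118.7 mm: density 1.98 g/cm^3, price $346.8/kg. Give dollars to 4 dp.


V = 58.2 * 113.5 * 118.7 = 784096.59 mm^3 = 784.09659 cm^3
Mass = 784.09659 * 1.98 / 1000 = 1.55251125 kg
Cost = 1.55251125 * 346.8 = 538.4109 $


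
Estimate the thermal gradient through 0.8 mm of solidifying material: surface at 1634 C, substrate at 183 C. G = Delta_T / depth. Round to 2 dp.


G = (1634-183)/0.8 = 1813.75 C/mm


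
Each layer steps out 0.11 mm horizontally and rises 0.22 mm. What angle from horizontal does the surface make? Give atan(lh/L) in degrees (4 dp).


angle = atan(0.22/0.11) = 63.4349 degrees


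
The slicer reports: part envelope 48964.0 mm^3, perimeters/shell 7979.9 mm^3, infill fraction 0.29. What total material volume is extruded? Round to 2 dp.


V_infill = (48964.0 - 7979.9) * 0.29 = 11885.39
V_total = 7979.9 + 11885.39 = 19865.29 mm^3


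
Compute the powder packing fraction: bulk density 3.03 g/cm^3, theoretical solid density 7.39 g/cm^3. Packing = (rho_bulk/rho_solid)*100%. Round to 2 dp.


Packing = (3.03/7.39)*100 = 41.0 %


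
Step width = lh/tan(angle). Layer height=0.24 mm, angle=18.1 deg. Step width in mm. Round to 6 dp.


step = 0.24 / tan(18.1) = 0.734281 mm


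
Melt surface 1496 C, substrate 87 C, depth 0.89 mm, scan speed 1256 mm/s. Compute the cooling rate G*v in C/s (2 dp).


G = (1496-87)/0.89 = 1583.14606742 C/mm
CR = 1583.14606742 * 1256 = 1988431.46 C/s


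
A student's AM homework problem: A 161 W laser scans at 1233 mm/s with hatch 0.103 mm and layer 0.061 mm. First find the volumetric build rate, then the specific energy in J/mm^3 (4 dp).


Build rate = 1233 * 0.103 * 0.061 = 7.746939 mm^3/s
SE = 161 / 7.746939 = 20.7824 J/mm^3


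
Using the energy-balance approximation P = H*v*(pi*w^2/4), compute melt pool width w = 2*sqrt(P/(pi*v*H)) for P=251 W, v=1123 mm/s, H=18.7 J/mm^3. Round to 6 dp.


w = 2*sqrt(251/(pi*1123*18.7)) = 0.123362 mm


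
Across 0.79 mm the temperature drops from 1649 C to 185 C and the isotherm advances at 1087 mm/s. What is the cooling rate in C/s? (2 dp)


G = (1649-185)/0.79 = 1853.16455696 C/mm
CR = 1853.16455696 * 1087 = 2014389.87 C/s


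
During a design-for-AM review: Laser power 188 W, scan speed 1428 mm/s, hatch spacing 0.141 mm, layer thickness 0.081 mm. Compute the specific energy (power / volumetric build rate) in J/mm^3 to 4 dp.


Build rate = 1428 * 0.141 * 0.081 = 16.309188 mm^3/s
SE = 188 / 16.309188 = 11.5272 J/mm^3


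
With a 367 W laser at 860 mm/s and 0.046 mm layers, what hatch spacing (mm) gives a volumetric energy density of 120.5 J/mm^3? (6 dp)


h = 367 / (120.5*860*0.046) = 0.076988 mm


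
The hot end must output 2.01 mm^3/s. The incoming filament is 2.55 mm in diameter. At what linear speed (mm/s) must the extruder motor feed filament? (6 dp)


A = pi*(2.55/2)^2 = 5.107052
v = 2.01 / 5.107052 = 0.393573 mm/s


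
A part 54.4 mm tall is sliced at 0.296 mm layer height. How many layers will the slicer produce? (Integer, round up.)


Layers = ceil(54.4/0.296) = 184


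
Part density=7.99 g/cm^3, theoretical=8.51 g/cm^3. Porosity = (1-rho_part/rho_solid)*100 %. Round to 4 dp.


Porosity = (1-7.99/8.51)*100 = 6.1105 %


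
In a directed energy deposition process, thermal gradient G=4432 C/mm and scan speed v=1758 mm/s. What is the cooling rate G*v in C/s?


CR = 4432 * 1758 = 7791456 C/s


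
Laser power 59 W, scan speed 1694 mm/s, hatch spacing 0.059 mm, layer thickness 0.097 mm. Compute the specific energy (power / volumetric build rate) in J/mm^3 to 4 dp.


Build rate = 1694 * 0.059 * 0.097 = 9.694762 mm^3/s
SE = 59 / 9.694762 = 6.0858 J/mm^3


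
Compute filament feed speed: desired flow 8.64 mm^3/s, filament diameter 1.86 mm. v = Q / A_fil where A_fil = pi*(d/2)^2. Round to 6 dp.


A = pi*(1.86/2)^2 = 2.717163
v = 8.64 / 2.717163 = 3.179787 mm/s


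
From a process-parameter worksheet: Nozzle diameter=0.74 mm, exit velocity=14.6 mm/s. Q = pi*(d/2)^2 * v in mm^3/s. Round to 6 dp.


A = pi*(0.74/2)^2 = 0.43008403 mm^2
Q = 0.43008403 * 14.6 = 6.279227 mm^3/s


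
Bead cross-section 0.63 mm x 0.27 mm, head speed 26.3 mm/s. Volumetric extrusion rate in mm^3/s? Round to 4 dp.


Rate = 0.63 * 0.27 * 26.3 = 4.4736 mm^3/s


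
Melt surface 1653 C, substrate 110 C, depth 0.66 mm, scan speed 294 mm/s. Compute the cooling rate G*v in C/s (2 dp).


G = (1653-110)/0.66 = 2337.87878788 C/mm
CR = 2337.87878788 * 294 = 687336.36 C/s


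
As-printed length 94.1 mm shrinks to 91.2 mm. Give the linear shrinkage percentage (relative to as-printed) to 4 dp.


Shrinkage = ((94.1-91.2)/94.1)*100 = 3.0818 %


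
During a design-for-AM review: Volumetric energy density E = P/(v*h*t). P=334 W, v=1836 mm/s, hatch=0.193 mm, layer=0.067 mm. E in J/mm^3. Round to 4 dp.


E = 334 / (1836*0.193*0.067) = 14.0683 J/mm^3


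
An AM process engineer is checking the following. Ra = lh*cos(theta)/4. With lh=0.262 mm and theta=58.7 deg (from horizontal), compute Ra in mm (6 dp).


Ra = 0.262 * cos(58.7) / 4 = 0.034029 mm


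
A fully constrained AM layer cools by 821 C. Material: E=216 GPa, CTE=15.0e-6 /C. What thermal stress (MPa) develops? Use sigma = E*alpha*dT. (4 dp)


sigma = 216*1000 * 15.0e-6 * 821 = 2660.04 MPa


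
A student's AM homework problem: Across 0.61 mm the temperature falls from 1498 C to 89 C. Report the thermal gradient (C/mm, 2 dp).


G = (1498-89)/0.61 = 2309.84 C/mm


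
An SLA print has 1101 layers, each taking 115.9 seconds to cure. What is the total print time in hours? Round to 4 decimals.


t = 1101 * 115.9 / 3600 = 35.4461 hrs


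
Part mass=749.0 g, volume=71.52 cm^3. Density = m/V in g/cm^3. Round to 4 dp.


rho = 749.0 / 71.52 = 10.4726 g/cm^3


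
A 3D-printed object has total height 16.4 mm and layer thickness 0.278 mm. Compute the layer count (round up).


Layers = ceil(16.4/0.278) = 59


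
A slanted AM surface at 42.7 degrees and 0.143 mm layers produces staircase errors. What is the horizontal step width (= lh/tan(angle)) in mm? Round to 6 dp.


step = 0.143 / tan(42.7) = 0.154968 mm


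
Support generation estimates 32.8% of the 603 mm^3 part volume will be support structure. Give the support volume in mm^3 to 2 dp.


V_support = 603 * 0.328 = 197.78 mm^3


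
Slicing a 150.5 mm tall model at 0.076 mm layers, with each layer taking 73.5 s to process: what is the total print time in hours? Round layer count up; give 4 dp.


Layers = ceil(150.5/0.076) = 1981
t = 1981 * 73.5 / 3600 = 40.4454 hrs


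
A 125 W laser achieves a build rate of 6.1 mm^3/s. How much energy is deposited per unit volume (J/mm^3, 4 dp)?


SE = 125 / 6.1 = 20.4918 J/mm^3


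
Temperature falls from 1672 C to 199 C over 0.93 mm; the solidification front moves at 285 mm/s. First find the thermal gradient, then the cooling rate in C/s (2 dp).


G = (1672-199)/0.93 = 1583.87096774 C/mm
CR = 1583.87096774 * 285 = 451403.23 C/s


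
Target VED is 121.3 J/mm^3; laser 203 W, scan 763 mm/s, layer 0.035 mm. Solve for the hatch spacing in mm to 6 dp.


h = 203 / (121.3*763*0.035) = 0.062668 mm


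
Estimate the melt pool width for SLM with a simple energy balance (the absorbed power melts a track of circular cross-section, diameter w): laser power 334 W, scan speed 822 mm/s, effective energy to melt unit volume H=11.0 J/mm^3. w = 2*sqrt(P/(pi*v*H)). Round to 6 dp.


w = 2*sqrt(334/(pi*822*11.0)) = 0.216868 mm


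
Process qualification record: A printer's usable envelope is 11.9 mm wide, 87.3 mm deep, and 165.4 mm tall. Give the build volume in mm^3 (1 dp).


V = 11.9 * 87.3 * 165.4 = 171829.1 mm^3


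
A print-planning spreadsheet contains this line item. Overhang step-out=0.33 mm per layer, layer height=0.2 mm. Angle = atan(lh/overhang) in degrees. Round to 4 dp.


angle = atan(0.2/0.33) = 31.2184 degrees


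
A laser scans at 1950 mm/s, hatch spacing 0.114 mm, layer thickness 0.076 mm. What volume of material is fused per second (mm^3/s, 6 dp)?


Rate = 1950 * 0.114 * 0.076 = 16.8948 mm^3/s


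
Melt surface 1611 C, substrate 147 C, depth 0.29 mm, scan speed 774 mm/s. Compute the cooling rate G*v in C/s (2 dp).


G = (1611-147)/0.29 = 5048.27586207 C/mm
CR = 5048.27586207 * 774 = 3907365.52 C/s


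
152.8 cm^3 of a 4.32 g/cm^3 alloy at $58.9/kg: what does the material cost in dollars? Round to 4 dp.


Mass = 152.8*4.32/1000 = 0.660096 kg
Cost = 0.660096 * 58.9 = 38.8797 $


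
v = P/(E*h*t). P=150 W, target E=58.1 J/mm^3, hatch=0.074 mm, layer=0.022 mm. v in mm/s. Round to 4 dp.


v = 150 / (58.1*0.074*0.022) = 1585.845 mm/s


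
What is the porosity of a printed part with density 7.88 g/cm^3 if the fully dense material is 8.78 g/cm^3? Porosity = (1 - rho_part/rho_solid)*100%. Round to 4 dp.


Porosity = (1-7.88/8.78)*100 = 10.2506 %


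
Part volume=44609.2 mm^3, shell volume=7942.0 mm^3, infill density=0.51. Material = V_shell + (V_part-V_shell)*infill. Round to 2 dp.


V_infill = (44609.2 - 7942.0) * 0.51 = 18700.27
V_total = 7942.0 + 18700.27 = 26642.27 mm^3


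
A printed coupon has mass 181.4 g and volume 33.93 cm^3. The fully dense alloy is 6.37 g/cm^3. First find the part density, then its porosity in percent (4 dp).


rho_part = 181.4 / 33.93 = 5.34630121 g/cm^3
Porosity = (1 - 5.34630121/6.37)*100 = 16.0706 %


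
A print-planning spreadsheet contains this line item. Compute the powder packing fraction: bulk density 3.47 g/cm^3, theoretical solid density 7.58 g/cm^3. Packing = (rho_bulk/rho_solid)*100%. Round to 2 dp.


Packing = (3.47/7.58)*100 = 45.78 %


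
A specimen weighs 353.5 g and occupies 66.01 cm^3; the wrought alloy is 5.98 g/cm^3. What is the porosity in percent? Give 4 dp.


rho_part = 353.5 / 66.01 = 5.3552492 g/cm^3
Porosity = (1 - 5.3552492/5.98)*100 = 10.4473 %


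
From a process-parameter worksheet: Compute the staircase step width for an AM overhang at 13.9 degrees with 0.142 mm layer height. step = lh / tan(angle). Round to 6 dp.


step = 0.142 / tan(13.9) = 0.573795 mm


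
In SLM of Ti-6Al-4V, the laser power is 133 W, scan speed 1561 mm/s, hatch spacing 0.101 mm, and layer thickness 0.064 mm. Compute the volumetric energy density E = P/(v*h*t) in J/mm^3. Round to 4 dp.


E = 133 / (1561*0.101*0.064) = 13.181 J/mm^3


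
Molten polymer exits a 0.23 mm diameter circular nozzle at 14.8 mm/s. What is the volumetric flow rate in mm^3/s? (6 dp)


A = pi*(0.23/2)^2 = 0.04154756 mm^2
Q = 0.04154756 * 14.8 = 0.614904 mm^3/s


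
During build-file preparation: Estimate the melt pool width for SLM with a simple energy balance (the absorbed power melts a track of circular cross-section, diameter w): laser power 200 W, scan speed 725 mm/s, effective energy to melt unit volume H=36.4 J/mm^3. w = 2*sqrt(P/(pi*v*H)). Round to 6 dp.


w = 2*sqrt(200/(pi*725*36.4)) = 0.098231 mm


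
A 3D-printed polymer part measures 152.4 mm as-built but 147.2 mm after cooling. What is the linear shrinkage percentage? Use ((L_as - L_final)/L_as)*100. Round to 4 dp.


Shrinkage = ((152.4-147.2)/152.4)*100 = 3.4121 %


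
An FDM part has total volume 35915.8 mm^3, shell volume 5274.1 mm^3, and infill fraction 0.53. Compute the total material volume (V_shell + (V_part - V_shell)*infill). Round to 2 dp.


V_infill = (35915.8 - 5274.1) * 0.53 = 16240.1
V_total = 5274.1 + 16240.1 = 21514.2 mm^3


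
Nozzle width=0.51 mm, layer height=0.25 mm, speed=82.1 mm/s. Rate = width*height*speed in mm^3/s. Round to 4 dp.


Rate = 0.51 * 0.25 * 82.1 = 10.4678 mm^3/s


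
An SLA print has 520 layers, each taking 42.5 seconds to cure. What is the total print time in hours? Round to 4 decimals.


t = 520 * 42.5 / 3600 = 6.1389 hrs


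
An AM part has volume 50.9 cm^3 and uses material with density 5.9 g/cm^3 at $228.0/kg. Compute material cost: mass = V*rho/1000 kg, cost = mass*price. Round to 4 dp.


Mass = 50.9*5.9/1000 = 0.30031 kg
Cost = 0.30031 * 228.0 = 68.4707 $


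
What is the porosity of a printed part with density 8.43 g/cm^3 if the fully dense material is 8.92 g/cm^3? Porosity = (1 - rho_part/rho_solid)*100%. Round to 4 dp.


Porosity = (1-8.43/8.92)*100 = 5.4933 %


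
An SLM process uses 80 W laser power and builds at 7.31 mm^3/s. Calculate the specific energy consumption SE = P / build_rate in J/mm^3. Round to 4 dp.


SE = 80 / 7.31 = 10.9439 J/mm^3


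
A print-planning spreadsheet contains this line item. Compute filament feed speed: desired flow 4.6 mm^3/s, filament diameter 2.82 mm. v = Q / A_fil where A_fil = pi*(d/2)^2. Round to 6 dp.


A = pi*(2.82/2)^2 = 6.2458
v = 4.6 / 6.2458 = 0.736495 mm/s


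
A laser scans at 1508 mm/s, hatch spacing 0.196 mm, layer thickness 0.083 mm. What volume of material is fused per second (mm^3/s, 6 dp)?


Rate = 1508 * 0.196 * 0.083 = 24.532144 mm^3/s


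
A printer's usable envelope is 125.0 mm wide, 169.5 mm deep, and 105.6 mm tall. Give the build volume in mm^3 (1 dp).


V = 125.0 * 169.5 * 105.6 = 2237400.0 mm^3


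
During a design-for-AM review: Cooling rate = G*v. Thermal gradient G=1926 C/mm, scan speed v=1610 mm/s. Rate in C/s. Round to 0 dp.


CR = 1926 * 1610 = 3100860 C/s


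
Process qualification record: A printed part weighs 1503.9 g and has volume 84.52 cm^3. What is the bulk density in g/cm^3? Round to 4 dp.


rho = 1503.9 / 84.52 = 17.7934 g/cm^3


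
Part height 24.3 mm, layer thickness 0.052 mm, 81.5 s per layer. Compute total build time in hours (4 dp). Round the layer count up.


Layers = ceil(24.3/0.052) = 468
t = 468 * 81.5 / 3600 = 10.595 hrs


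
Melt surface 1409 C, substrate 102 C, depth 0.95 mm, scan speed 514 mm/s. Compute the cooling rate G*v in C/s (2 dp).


G = (1409-102)/0.95 = 1375.78947368 C/mm
CR = 1375.78947368 * 514 = 707155.79 C/s


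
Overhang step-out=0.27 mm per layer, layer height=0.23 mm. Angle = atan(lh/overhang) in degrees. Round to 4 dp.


angle = atan(0.23/0.27) = 40.4261 degrees


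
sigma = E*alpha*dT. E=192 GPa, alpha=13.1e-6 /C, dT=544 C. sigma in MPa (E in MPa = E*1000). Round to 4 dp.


sigma = 192*1000 * 13.1e-6 * 544 = 1368.2688 MPa


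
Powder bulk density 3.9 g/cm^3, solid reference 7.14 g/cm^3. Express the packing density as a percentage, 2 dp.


Packing = (3.9/7.14)*100 = 54.62 %


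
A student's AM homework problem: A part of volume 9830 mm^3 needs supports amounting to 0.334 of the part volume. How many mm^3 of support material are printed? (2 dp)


V_support = 9830 * 0.334 = 3283.22 mm^3


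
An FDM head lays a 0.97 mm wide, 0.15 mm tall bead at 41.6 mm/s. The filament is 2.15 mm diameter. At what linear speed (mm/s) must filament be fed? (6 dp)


Q = 0.97 * 0.15 * 41.6 = 6.0528 mm^3/s
A_fil = pi*(2.15/2)^2 = 3.63050301 mm^2
v_feed = 6.0528 / 3.63050301 = 1.667207 mm/s


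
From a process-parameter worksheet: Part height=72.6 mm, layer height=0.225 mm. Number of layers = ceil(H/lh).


Layers = ceil(72.6/0.225) = 323


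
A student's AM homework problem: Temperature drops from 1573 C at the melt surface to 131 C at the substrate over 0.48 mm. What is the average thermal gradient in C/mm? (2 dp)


G = (1573-131)/0.48 = 3004.17 C/mm


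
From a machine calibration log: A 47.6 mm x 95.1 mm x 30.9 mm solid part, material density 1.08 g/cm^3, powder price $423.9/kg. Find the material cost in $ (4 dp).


V = 47.6 * 95.1 * 30.9 = 139876.884 mm^3 = 139.876884 cm^3
Mass = 139.876884 * 1.08 / 1000 = 0.15106703 kg
Cost = 0.15106703 * 423.9 = 64.0373 $


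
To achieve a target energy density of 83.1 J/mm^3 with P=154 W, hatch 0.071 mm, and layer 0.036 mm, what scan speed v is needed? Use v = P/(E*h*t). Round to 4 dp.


v = 154 / (83.1*0.071*0.036) = 725.0348 mm/s


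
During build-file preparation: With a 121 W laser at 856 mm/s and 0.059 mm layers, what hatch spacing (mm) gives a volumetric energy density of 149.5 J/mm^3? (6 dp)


h = 121 / (149.5*856*0.059) = 0.016026 mm


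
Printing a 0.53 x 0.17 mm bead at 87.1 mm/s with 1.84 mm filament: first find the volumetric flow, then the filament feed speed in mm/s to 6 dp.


Q = 0.53 * 0.17 * 87.1 = 7.84771 mm^3/s
A_fil = pi*(1.84/2)^2 = 2.65904402 mm^2
v_feed = 7.84771 / 2.65904402 = 2.951328 mm/s


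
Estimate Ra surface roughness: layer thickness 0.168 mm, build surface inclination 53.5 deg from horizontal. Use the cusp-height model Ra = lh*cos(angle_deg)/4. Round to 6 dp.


Ra = 0.168 * cos(53.5) / 4 = 0.024983 mm


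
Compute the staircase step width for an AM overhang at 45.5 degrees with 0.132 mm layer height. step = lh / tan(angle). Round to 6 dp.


step = 0.132 / tan(45.5) = 0.129716 mm


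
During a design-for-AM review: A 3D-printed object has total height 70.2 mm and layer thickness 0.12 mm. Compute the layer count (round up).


Layers = ceil(70.2/0.12) = 585


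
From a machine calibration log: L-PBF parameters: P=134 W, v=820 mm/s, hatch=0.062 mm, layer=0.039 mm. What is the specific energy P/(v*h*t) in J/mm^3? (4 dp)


Build rate = 820 * 0.062 * 0.039 = 1.98276 mm^3/s
SE = 134 / 1.98276 = 67.5826 J/mm^3


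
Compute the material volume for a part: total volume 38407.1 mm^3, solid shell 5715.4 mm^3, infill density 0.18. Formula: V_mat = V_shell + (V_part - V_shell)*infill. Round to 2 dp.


V_infill = (38407.1 - 5715.4) * 0.18 = 5884.51
V_total = 5715.4 + 5884.51 = 11599.91 mm^3


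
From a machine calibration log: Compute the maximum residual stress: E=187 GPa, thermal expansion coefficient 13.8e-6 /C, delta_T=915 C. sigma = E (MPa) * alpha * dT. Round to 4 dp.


sigma = 187*1000 * 13.8e-6 * 915 = 2361.249 MPa


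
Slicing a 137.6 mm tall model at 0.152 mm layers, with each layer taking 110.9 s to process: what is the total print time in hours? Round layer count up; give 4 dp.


Layers = ceil(137.6/0.152) = 906
t = 906 * 110.9 / 3600 = 27.9098 hrs


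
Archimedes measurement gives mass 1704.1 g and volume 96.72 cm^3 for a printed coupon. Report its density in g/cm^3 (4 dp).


rho = 1704.1 / 96.72 = 17.6189 g/cm^3


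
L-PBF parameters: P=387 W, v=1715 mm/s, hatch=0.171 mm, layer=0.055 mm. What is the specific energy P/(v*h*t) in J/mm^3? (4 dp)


Build rate = 1715 * 0.171 * 0.055 = 16.129575 mm^3/s
SE = 387 / 16.129575 = 23.9932 J/mm^3


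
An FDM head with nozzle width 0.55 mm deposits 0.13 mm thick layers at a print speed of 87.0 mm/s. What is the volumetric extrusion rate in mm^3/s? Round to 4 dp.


Rate = 0.55 * 0.13 * 87.0 = 6.2205 mm^3/s


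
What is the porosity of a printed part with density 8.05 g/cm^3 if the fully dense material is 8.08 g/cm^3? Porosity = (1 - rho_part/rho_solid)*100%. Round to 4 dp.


Porosity = (1-8.05/8.08)*100 = 0.3713 %


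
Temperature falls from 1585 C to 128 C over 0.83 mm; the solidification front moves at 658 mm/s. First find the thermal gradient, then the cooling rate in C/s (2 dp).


G = (1585-128)/0.83 = 1755.42168675 C/mm
CR = 1755.42168675 * 658 = 1155067.47 C/s


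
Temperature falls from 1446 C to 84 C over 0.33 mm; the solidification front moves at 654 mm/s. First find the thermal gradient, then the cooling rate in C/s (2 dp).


G = (1446-84)/0.33 = 4127.27272727 C/mm
CR = 4127.27272727 * 654 = 2699236.36 C/s


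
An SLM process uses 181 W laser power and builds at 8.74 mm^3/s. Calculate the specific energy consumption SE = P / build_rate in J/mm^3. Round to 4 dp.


SE = 181 / 8.74 = 20.7094 J/mm^3


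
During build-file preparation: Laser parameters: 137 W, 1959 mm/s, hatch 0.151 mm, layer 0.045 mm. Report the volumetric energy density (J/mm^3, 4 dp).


E = 137 / (1959*0.151*0.045) = 10.2919 J/mm^3


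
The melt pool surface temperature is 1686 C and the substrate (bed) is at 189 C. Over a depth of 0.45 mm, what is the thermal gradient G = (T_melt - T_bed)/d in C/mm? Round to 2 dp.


G = (1686-189)/0.45 = 3326.67 C/mm


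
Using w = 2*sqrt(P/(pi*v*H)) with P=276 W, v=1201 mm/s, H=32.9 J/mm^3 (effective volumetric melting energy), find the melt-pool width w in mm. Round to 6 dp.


w = 2*sqrt(276/(pi*1201*32.9)) = 0.094306 mm


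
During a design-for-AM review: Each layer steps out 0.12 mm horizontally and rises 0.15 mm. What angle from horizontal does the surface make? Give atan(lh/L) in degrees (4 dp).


angle = atan(0.15/0.12) = 51.3402 degrees


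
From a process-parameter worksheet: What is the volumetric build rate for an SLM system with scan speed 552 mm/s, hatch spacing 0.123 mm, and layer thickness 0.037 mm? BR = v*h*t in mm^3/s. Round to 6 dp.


Rate = 552 * 0.123 * 0.037 = 2.512152 mm^3/s


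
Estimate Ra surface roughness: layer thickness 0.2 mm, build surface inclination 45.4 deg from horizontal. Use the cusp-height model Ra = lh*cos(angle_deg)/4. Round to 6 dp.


Ra = 0.2 * cos(45.4) / 4 = 0.035108 mm


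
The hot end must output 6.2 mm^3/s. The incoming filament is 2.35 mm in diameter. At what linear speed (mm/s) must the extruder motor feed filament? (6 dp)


A = pi*(2.35/2)^2 = 4.337361
v = 6.2 / 4.337361 = 1.429441 mm/s


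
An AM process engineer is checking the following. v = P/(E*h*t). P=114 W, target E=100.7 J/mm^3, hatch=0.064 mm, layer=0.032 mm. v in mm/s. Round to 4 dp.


v = 114 / (100.7*0.064*0.032) = 552.7712 mm/s


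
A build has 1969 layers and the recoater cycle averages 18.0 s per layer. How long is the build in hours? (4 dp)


t = 1969 * 18.0 / 3600 = 9.845 hrs


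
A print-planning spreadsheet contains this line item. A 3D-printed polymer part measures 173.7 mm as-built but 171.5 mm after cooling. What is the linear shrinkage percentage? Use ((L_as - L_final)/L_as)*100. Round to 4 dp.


Shrinkage = ((173.7-171.5)/173.7)*100 = 1.2666 %


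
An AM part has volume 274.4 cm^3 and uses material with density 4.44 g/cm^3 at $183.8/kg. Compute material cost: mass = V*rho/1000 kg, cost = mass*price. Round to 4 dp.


Mass = 274.4*4.44/1000 = 1.218336 kg
Cost = 1.218336 * 183.8 = 223.9302 $


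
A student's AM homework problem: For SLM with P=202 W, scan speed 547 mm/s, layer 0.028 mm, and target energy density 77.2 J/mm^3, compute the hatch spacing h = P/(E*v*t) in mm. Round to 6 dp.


h = 202 / (77.2*547*0.028) = 0.17084 mm


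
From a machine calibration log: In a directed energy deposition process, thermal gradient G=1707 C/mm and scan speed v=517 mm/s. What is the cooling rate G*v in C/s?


CR = 1707 * 517 = 882519 C/s


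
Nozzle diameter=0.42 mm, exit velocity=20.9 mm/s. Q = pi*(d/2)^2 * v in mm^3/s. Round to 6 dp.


A = pi*(0.42/2)^2 = 0.13854424 mm^2
Q = 0.13854424 * 20.9 = 2.895575 mm^3/s


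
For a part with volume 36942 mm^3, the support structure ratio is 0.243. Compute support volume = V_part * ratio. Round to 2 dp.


V_support = 36942 * 0.243 = 8976.91 mm^3
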